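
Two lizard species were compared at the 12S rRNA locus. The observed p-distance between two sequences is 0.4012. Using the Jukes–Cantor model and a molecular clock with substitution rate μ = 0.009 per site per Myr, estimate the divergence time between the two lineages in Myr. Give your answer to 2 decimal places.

31.90

d = −(3/4) ln(1 − 4p/3) = −0.75 ln(1 − 0.534933) = −0.75 ln(0.465067)
  = −0.75 × (-0.765574) = 0.574181 substitutions/site.
Under a molecular clock d = 2μt, so t = d/(2μ) = 0.574181 / (2 × 0.009) = 31.90 Myr.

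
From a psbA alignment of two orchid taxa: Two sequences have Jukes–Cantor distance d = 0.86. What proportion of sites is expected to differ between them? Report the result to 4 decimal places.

0.5117

p = (3/4)(1 − e^(−4d/3)) = 0.75 × (1 − e^(-1.146667)) = 0.75 × (1 − 0.317694) = 0.511730.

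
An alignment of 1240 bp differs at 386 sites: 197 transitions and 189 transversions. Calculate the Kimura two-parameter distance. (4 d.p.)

0.4085

P = 197/1240 ≈ 0.158871 and Q = 189/1240 ≈ 0.152419.
Under the Kimura two-parameter model, d = −½ ln(1 − 2P − Q) − ¼ ln(1 − 2Q).
1 − 2P − Q = 0.529839, giving −½ ln(0.529839) = 0.317591.
1 − 2Q = 0.695162, giving −¼ ln(0.695162) = 0.090903.
d = 0.317591 + 0.090903 = 0.408494.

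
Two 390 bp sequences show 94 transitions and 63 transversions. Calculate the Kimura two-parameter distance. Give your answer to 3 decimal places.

P = 94/390 ≈ 0.241026 and Q = 63/390 ≈ 0.161538.
Under the Kimura two-parameter model, d = −½ ln(1 − 2P − Q) − ¼ ln(1 − 2Q).
1 − 2P − Q = 0.35641, giving −½ ln(0.35641) = 0.515837.
1 − 2Q = 0.676924, giving −¼ ln(0.676924) = 0.097549.
d = 0.515837 + 0.097549 = 0.613386.

0.613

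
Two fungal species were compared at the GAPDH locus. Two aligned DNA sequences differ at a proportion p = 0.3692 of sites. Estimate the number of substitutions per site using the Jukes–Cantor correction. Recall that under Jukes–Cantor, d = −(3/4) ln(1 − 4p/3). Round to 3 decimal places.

d = −(3/4) ln(1 − 4p/3) = −0.75 ln(1 − 0.492267) = −0.75 ln(0.507733)
  = −0.75 × (-0.677800) = 0.508350 substitutions/site.

0.508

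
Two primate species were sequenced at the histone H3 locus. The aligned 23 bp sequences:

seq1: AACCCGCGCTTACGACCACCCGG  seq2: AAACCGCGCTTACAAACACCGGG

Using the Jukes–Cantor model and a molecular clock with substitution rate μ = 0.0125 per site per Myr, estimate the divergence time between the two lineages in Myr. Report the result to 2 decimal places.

7.91

The sequences differ at 4 of 23 sites (3, 14, 16, 21), so p = 4/23 ≈ 0.173913.
d = −(3/4) ln(1 − 4p/3) = −0.75 ln(1 − 0.231884) = −0.75 ln(0.768116)
  = −0.75 × (-0.263815) = 0.197861 substitutions/site.
Under a molecular clock d = 2μt, so t = d/(2μ) = 0.197861 / (2 × 0.0125) = 7.91 Myr.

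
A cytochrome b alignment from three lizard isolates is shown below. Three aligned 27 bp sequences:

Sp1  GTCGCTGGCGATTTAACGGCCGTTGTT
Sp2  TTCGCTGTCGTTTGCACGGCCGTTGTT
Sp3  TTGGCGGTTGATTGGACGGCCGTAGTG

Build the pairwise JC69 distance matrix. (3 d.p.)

Sp1–Sp2: 5/27 sites differ → p ≈ 0.185185, d = −0.75 ln(1 − 0.246913) = 0.212681 ≈ 0.213.
Sp1–Sp3: 9/27 sites differ → p ≈ 0.333333, d = −0.75 ln(1 − 0.444444) = 0.440839 ≈ 0.441.
Sp2–Sp3: 7/27 sites differ → p ≈ 0.259259, d = −0.75 ln(1 − 0.345679) = 0.318118 ≈ 0.318.

d(Sp1,Sp2) = 0.213, d(Sp1,Sp3) = 0.441, d(Sp2,Sp3) = 0.318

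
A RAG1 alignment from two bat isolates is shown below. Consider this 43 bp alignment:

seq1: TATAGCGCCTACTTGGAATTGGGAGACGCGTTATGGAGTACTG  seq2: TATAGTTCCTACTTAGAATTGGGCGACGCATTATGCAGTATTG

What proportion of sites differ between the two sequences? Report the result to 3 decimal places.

The sequences differ at 7 of 43 positions (sites 6, 7, 15, 24, 30, 36, 41).
p = 7/43 = 0.162790… ≈ 0.163 (to 3 d.p.).

0.163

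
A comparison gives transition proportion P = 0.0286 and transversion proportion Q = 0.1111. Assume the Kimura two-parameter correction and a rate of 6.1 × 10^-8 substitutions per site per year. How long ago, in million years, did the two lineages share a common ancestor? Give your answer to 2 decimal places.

Under the Kimura two-parameter model, d = −½ ln(1 − 2P − Q) − ¼ ln(1 − 2Q).
1 − 2P − Q = 0.8317, giving −½ ln(0.8317) = 0.092142.
1 − 2Q = 0.7778, giving −¼ ln(0.7778) = 0.062821.
d = 0.092142 + 0.062821 = 0.154963.
Under a molecular clock d = 2μt, so t = d/(2μ) = 0.154963 / (2 × 6.1 × 10^-8) = 1.27 million years.

1.27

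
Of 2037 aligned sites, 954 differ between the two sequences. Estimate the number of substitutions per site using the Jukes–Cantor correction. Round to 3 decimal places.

0.735

p = 954/2037 ≈ 0.468336.
d = −(3/4) ln(1 − 4p/3) = −0.75 ln(1 − 0.624448) = −0.75 ln(0.375552)
  = −0.75 × (-0.979358) = 0.734519 substitutions/site.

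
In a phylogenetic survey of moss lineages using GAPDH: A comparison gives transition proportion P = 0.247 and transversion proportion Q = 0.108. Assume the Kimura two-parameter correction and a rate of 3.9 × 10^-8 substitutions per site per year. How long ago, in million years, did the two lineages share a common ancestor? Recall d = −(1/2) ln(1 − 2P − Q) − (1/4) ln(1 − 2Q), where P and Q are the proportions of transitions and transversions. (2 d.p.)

6.69

Under the Kimura two-parameter model, d = −½ ln(1 − 2P − Q) − ¼ ln(1 − 2Q).
1 − 2P − Q = 0.398, giving −½ ln(0.398) = 0.460652.
1 − 2Q = 0.784, giving −¼ ln(0.784) = 0.060837.
d = 0.460652 + 0.060837 = 0.521489.
Under a molecular clock d = 2μt, so t = d/(2μ) = 0.521489 / (2 × 3.9 × 10^-8) = 6.69 million years.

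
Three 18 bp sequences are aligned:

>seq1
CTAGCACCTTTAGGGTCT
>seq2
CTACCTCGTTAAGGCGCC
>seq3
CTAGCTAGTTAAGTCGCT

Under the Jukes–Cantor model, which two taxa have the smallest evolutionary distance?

seq2 and seq3

seq1–seq2: 7/18 differ, p = 0.389, d = 0.548.
seq1–seq3: 7/18 differ, p = 0.389, d = 0.548.
seq2–seq3: 4/18 differ, p = 0.222, d = 0.264.
The smallest distance is between seq2 and seq3.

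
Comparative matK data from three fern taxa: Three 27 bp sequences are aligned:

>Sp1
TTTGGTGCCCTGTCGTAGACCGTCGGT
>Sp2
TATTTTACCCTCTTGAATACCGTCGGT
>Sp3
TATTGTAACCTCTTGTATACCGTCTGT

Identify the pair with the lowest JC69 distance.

Sp1–Sp2: 8/27 differ, p = 0.296, d = 0.377.
Sp1–Sp3: 8/27 differ, p = 0.296, d = 0.377.
Sp2–Sp3: 4/27 differ, p = 0.148, d = 0.165.
The smallest distance is between Sp2 and Sp3.

Sp2 and Sp3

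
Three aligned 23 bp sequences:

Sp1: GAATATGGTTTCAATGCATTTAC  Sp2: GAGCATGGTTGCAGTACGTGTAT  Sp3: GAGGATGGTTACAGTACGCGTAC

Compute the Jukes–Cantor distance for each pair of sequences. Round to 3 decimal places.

d(Sp1,Sp2) = 0.467, d(Sp1,Sp3) = 0.467, d(Sp2,Sp3) = 0.198

Sp1–Sp2: 8/23 sites differ → p ≈ 0.347826, d = −0.75 ln(1 − 0.463768) = 0.467391 ≈ 0.467.
Sp1–Sp3: 8/23 sites differ → p ≈ 0.347826, d = −0.75 ln(1 − 0.463768) = 0.467391 ≈ 0.467.
Sp2–Sp3: 4/23 sites differ → p ≈ 0.173913, d = −0.75 ln(1 − 0.231884) = 0.197861 ≈ 0.198.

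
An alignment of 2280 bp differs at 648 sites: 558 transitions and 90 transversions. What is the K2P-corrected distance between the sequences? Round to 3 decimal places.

P = 558/2280 ≈ 0.244737 and Q = 90/2280 ≈ 0.039474.
Under the Kimura two-parameter model, d = −½ ln(1 − 2P − Q) − ¼ ln(1 − 2Q).
1 − 2P − Q = 0.471052, giving −½ ln(0.471052) = 0.376393.
1 − 2Q = 0.921052, giving −¼ ln(0.921052) = 0.020560.
d = 0.376393 + 0.020560 = 0.396953.

0.397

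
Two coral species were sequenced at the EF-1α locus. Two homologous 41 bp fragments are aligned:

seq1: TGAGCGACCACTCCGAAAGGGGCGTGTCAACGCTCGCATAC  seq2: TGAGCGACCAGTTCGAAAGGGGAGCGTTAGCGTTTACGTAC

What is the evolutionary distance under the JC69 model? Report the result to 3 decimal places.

0.295

The sequences differ at 10 of 41 sites (11, 13, 23, 25, 28, 30, 33, 35, 36, 38), so p = 10/41 ≈ 0.243902.
d = −(3/4) ln(1 − 4p/3) = −0.75 ln(1 − 0.325203) = −0.75 ln(0.674797)
  = −0.75 × (-0.393343) = 0.295007 substitutions/site.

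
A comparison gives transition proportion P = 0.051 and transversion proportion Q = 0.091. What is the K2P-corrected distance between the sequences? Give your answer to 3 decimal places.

Under the Kimura two-parameter model, d = −½ ln(1 − 2P − Q) − ¼ ln(1 − 2Q).
1 − 2P − Q = 0.807, giving −½ ln(0.807) = 0.107216.
1 − 2Q = 0.818, giving −¼ ln(0.818) = 0.050223.
d = 0.107216 + 0.050223 = 0.157439.

0.157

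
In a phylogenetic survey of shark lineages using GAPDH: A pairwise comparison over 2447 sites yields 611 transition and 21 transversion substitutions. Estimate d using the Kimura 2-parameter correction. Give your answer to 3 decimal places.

P = 611/2447 ≈ 0.249694 and Q = 21/2447 ≈ 0.008582.
Under the Kimura two-parameter model, d = −½ ln(1 − 2P − Q) − ¼ ln(1 − 2Q).
1 − 2P − Q = 0.49203, giving −½ ln(0.49203) = 0.354608.
1 − 2Q = 0.982836, giving −¼ ln(0.982836) = 0.004328.
d = 0.354608 + 0.004328 = 0.358936.

0.359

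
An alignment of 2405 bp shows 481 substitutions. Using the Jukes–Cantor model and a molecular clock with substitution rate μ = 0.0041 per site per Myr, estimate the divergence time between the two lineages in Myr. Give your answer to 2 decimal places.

p = 481/2405 = 0.2.
d = −(3/4) ln(1 − 4p/3) = −0.75 ln(1 − 0.266667) = −0.75 ln(0.733333)
  = −0.75 × (-0.310155) = 0.232616 substitutions/site.
Under a molecular clock d = 2μt, so t = d/(2μ) = 0.232616 / (2 × 0.0041) = 28.37 Myr.

28.37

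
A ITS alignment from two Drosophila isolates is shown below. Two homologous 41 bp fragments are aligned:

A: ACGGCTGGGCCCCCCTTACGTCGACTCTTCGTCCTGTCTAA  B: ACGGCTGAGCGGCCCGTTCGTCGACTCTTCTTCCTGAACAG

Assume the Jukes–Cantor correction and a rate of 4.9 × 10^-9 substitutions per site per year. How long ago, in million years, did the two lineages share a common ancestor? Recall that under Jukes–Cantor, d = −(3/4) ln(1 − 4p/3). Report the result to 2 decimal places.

30.10

The sequences differ at 10 of 41 sites (8, 11, 12, 16, 18, 31, 37, 38, 39, 41), so p = 10/41 ≈ 0.243902.
d = −(3/4) ln(1 − 4p/3) = −0.75 ln(1 − 0.325203) = −0.75 ln(0.674797)
  = −0.75 × (-0.393343) = 0.295007 substitutions/site.
Under a molecular clock d = 2μt, so t = d/(2μ) = 0.295007 / (2 × 4.9 × 10^-9) = 30.10 million years.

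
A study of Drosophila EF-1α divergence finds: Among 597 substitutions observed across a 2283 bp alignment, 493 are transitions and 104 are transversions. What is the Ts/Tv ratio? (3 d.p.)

R = 493/104 = 4.740384… ≈ 4.740 (to 3 d.p.).

4.740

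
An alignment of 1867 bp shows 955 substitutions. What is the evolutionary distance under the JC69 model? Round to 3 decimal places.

p = 955/1867 ≈ 0.511516.
d = −(3/4) ln(1 − 4p/3) = −0.75 ln(1 − 0.682021) = −0.75 ln(0.317979)
  = −0.75 × (-1.145770) = 0.859328 substitutions/site.

0.859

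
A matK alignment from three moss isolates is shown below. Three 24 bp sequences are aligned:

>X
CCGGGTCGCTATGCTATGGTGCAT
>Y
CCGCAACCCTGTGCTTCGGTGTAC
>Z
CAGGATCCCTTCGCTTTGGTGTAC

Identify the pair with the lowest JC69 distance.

Y and Z

X–Y: 9/24 differ, p = 0.375, d = 0.520.
X–Z: 8/24 differ, p = 0.333, d = 0.441.
Y–Z: 6/24 differ, p = 0.250, d = 0.304.
The smallest distance is between Y and Z.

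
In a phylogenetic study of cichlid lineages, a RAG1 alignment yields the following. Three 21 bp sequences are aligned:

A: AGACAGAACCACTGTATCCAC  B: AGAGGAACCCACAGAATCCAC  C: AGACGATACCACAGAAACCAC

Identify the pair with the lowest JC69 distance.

A–B: 6/21 differ, p = 0.286, d = 0.360.
A–C: 6/21 differ, p = 0.286, d = 0.360.
B–C: 4/21 differ, p = 0.190, d = 0.220.
The smallest distance is between B and C.

B and C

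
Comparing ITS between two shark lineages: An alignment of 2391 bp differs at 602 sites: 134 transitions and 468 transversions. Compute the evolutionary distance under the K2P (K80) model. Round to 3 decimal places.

P = 134/2391 ≈ 0.056043 and Q = 468/2391 ≈ 0.195734.
Under the Kimura two-parameter model, d = −½ ln(1 − 2P − Q) − ¼ ln(1 − 2Q).
1 − 2P − Q = 0.69218, giving −½ ln(0.69218) = 0.183955.
1 − 2Q = 0.608532, giving −¼ ln(0.608532) = 0.124176.
d = 0.183955 + 0.124176 = 0.308131.

0.308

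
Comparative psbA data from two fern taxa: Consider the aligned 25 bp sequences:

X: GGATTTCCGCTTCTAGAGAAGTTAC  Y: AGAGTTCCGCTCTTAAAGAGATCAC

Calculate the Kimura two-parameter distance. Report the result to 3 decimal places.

0.479

Of 25 sites, 7 differences are transitions and 1 are transversions, so P = 7/25 = 0.28 and Q = 1/25 = 0.04.
Under the Kimura two-parameter model, d = −½ ln(1 − 2P − Q) − ¼ ln(1 − 2Q).
1 − 2P − Q = 0.4, giving −½ ln(0.4) = 0.458145.
1 − 2Q = 0.92, giving −¼ ln(0.92) = 0.020845.
d = 0.458145 + 0.020845 = 0.478990.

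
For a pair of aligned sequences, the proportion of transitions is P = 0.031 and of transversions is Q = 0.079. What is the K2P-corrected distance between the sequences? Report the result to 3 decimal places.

Under the Kimura two-parameter model, d = −½ ln(1 − 2P − Q) − ¼ ln(1 − 2Q).
1 − 2P − Q = 0.859, giving −½ ln(0.859) = 0.075993.
1 − 2Q = 0.842, giving −¼ ln(0.842) = 0.042994.
d = 0.075993 + 0.042994 = 0.118987.

0.119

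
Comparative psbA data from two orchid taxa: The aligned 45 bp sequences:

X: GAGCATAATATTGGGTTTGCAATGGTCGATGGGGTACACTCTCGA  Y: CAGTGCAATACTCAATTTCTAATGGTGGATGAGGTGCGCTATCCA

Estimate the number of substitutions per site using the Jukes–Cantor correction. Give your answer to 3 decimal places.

0.482

The sequences differ at 16 of 45 sites, so p = 16/45 ≈ 0.355556.
d = −(3/4) ln(1 − 4p/3) = −0.75 ln(1 − 0.474075) = −0.75 ln(0.525925)
  = −0.75 × (-0.642597) = 0.481948 substitutions/site.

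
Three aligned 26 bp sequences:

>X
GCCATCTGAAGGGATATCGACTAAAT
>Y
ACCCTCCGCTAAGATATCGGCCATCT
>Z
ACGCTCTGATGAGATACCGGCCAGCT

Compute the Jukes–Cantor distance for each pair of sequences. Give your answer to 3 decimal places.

d(X,Y) = 0.623, d(X,Z) = 0.539, d(Y,Z) = 0.276

X–Y: 11/26 sites differ → p ≈ 0.423077, d = −0.75 ln(1 − 0.564103) = 0.622762 ≈ 0.623.
X–Z: 10/26 sites differ → p ≈ 0.384615, d = −0.75 ln(1 − 0.51282) = 0.539341 ≈ 0.539.
Y–Z: 6/26 sites differ → p ≈ 0.230769, d = −0.75 ln(1 − 0.307692) = 0.275793 ≈ 0.276.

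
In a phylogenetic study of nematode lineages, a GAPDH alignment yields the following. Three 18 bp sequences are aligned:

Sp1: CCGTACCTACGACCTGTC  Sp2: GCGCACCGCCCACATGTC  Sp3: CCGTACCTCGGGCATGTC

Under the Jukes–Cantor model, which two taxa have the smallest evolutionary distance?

Sp1 and Sp3

Sp1–Sp2: 6/18 differ, p = 0.333, d = 0.441.
Sp1–Sp3: 4/18 differ, p = 0.222, d = 0.264.
Sp2–Sp3: 6/18 differ, p = 0.333, d = 0.441.
The smallest distance is between Sp1 and Sp3.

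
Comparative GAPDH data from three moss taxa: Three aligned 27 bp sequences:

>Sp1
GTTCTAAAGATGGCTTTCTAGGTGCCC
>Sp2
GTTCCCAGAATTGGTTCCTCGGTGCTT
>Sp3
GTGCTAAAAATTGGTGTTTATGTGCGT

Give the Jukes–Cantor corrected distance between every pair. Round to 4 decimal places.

d(Sp1,Sp2) = 0.5107, d(Sp1,Sp3) = 0.4408, d(Sp2,Sp3) = 0.5107

Sp1–Sp2: 10/27 sites differ → p ≈ 0.37037, d = −0.75 ln(1 − 0.493827) = 0.510658 ≈ 0.5107.
Sp1–Sp3: 9/27 sites differ → p ≈ 0.333333, d = −0.75 ln(1 − 0.444444) = 0.440839 ≈ 0.4408.
Sp2–Sp3: 10/27 sites differ → p ≈ 0.37037, d = −0.75 ln(1 − 0.493827) = 0.510658 ≈ 0.5107.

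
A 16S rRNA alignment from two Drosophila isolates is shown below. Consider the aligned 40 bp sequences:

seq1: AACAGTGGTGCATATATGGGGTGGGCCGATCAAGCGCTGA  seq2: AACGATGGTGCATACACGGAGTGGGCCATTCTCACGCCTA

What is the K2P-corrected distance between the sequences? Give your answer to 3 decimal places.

0.402

Of 40 sites, 8 differences are transitions and 4 are transversions, so P = 8/40 = 0.2 and Q = 4/40 = 0.1.
Under the Kimura two-parameter model, d = −½ ln(1 − 2P − Q) − ¼ ln(1 − 2Q).
1 − 2P − Q = 0.5, giving −½ ln(0.5) = 0.346574.
1 − 2Q = 0.8, giving −¼ ln(0.8) = 0.055786.
d = 0.346574 + 0.055786 = 0.402360.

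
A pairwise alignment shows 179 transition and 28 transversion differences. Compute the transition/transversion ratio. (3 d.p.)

6.393

R = 179/28 = 6.392857… ≈ 6.393 (to 3 d.p.).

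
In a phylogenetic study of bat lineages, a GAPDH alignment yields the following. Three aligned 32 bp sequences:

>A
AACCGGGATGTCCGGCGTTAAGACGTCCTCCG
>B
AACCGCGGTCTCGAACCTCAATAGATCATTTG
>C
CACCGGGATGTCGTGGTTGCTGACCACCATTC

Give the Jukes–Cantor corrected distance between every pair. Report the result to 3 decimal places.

d(A,B) = 0.657, d(A,C) = 0.657, d(B,C) = 1.040

A–B: 14/32 sites differ → p = 0.4375, d = −0.75 ln(1 − 0.583333) = 0.656601 ≈ 0.657.
A–C: 14/32 sites differ → p = 0.4375, d = −0.75 ln(1 − 0.583333) = 0.656601 ≈ 0.657.
B–C: 18/32 sites differ → p = 0.5625, d = −0.75 ln(1 − 0.75) = 1.039721 ≈ 1.040.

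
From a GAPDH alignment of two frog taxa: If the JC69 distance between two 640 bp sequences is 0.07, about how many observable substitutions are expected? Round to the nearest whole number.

Invert JC69: p = (3/4)(1 − e^(−4d/3)) = 0.75 × (1 − e^(-0.093333)) = 0.75 × (1 − 0.910890) = 0.066833.
Expected differing sites = pL ≈ 0.066833 × 640 = 42.77312 ≈ 43.

43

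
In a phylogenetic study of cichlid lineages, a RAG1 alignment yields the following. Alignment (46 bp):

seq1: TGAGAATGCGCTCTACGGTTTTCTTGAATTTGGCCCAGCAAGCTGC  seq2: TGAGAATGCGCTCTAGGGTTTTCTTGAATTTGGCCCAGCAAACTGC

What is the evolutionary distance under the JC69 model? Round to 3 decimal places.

0.045

The sequences differ at 2 of 46 sites (16, 42), so p = 2/46 ≈ 0.043478.
d = −(3/4) ln(1 − 4p/3) = −0.75 ln(1 − 0.057971) = −0.75 ln(0.942029)
  = −0.75 × (-0.059719) = 0.044789 substitutions/site.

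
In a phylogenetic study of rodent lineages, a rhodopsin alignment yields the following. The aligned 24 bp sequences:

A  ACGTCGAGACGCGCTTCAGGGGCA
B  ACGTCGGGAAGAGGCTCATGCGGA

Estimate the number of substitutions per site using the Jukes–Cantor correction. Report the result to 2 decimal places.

The sequences differ at 8 of 24 sites (7, 10, 12, 14, 15, 19, 21, 23), so p = 8/24 ≈ 0.333333.
d = −(3/4) ln(1 − 4p/3) = −0.75 ln(1 − 0.444444) = −0.75 ln(0.555556)
  = −0.75 × (-0.587786) = 0.440840 substitutions/site.

0.44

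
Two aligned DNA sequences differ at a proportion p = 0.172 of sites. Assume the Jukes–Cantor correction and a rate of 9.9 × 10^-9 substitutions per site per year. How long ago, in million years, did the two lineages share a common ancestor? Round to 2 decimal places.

d = −(3/4) ln(1 − 4p/3) = −0.75 ln(1 − 0.229333) = −0.75 ln(0.770667)
  = −0.75 × (-0.260499) = 0.195374 substitutions/site.
Under a molecular clock d = 2μt, so t = d/(2μ) = 0.195374 / (2 × 9.9 × 10^-9) = 9.87 million years.

9.87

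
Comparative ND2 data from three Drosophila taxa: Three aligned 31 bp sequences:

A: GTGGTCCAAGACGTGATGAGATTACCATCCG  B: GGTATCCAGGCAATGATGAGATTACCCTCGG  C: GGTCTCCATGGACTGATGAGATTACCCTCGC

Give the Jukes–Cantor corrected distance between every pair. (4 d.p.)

d(A,B) = 0.3672, d(A,C) = 0.4217, d(B,C) = 0.1816

A–B: 9/31 sites differ → p ≈ 0.290323, d = −0.75 ln(1 − 0.387097) = 0.367161 ≈ 0.3672.
A–C: 10/31 sites differ → p ≈ 0.322581, d = −0.75 ln(1 − 0.430108) = 0.421731 ≈ 0.4217.
B–C: 5/31 sites differ → p ≈ 0.16129, d = −0.75 ln(1 − 0.215053) = 0.181604 ≈ 0.1816.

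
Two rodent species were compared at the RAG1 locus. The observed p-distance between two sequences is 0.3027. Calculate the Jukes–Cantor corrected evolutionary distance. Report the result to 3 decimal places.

d = −(3/4) ln(1 − 4p/3) = −0.75 ln(1 − 0.4036) = −0.75 ln(0.5964)
  = −0.75 × (-0.516844) = 0.387633 substitutions/site.

0.388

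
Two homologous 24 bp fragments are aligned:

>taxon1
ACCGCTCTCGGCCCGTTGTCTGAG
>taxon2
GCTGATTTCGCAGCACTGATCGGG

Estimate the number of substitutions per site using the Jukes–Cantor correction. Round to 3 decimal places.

0.961

The sequences differ at 13 of 24 sites, so p = 13/24 ≈ 0.541667.
d = −(3/4) ln(1 − 4p/3) = −0.75 ln(1 − 0.722223) = −0.75 ln(0.277777)
  = −0.75 × (-1.280937) = 0.960703 substitutions/site.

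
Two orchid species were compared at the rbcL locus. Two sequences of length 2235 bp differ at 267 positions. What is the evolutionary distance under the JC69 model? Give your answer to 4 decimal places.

0.1301

p = 267/2235 ≈ 0.119463.
d = −(3/4) ln(1 − 4p/3) = −0.75 ln(1 − 0.159284) = −0.75 ln(0.840716)
  = −0.75 × (-0.173501) = 0.130126 substitutions/site.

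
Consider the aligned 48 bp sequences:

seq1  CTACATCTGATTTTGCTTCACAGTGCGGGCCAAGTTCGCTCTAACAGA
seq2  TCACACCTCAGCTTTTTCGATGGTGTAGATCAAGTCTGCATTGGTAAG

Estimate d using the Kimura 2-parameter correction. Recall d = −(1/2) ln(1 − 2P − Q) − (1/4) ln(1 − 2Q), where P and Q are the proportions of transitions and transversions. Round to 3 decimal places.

Of 48 sites, 20 differences are transitions and 5 are transversions, so P = 20/48 ≈ 0.416667 and Q = 5/48 ≈ 0.104167.
Under the Kimura two-parameter model, d = −½ ln(1 − 2P − Q) − ¼ ln(1 − 2Q).
1 − 2P − Q = 0.062499, giving −½ ln(0.062499) = 1.386302.
1 − 2Q = 0.791666, giving −¼ ln(0.791666) = 0.058404.
d = 1.386302 + 0.058404 = 1.444706.

1.445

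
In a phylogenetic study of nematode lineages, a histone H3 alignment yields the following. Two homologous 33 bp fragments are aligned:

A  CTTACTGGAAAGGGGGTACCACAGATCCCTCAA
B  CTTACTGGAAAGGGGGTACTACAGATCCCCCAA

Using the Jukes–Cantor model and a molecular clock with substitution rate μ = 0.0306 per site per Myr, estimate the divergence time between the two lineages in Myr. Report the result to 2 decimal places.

1.03

The sequences differ at 2 of 33 sites (20, 30), so p = 2/33 ≈ 0.060606.
d = −(3/4) ln(1 − 4p/3) = −0.75 ln(1 − 0.080808) = −0.75 ln(0.919192)
  = −0.75 × (-0.084260) = 0.063195 substitutions/site.
Under a molecular clock d = 2μt, so t = d/(2μ) = 0.063195 / (2 × 0.0306) = 1.03 Myr.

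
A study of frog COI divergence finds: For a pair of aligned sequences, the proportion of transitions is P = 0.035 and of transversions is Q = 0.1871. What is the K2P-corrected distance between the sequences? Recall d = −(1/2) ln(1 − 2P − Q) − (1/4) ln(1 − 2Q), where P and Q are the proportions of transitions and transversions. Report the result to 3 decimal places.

0.266

Under the Kimura two-parameter model, d = −½ ln(1 − 2P − Q) − ¼ ln(1 − 2Q).
1 − 2P − Q = 0.7429, giving −½ ln(0.7429) = 0.148597.
1 − 2Q = 0.6258, giving −¼ ln(0.6258) = 0.117181.
d = 0.148597 + 0.117181 = 0.265778.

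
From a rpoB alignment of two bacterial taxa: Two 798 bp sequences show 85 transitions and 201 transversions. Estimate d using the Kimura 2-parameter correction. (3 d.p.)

0.488

P = 85/798 ≈ 0.106516 and Q = 201/798 ≈ 0.25188.
Under the Kimura two-parameter model, d = −½ ln(1 − 2P − Q) − ¼ ln(1 − 2Q).
1 − 2P − Q = 0.535088, giving −½ ln(0.535088) = 0.312662.
1 − 2Q = 0.49624, giving −¼ ln(0.49624) = 0.175174.
d = 0.312662 + 0.175174 = 0.487836.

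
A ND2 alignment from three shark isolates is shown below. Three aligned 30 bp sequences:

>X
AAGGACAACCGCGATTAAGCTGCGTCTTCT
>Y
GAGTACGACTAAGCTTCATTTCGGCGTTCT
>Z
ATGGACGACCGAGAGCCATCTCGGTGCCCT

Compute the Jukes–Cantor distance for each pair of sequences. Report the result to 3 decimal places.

d(X,Y) = 0.730, d(X,Z) = 0.572, d(Y,Z) = 0.572

X–Y: 14/30 sites differ → p ≈ 0.466667, d = −0.75 ln(1 − 0.622223) = 0.730088 ≈ 0.730.
X–Z: 12/30 sites differ → p = 0.4, d = −0.75 ln(1 − 0.533333) = 0.571605 ≈ 0.572.
Y–Z: 12/30 sites differ → p = 0.4, d = −0.75 ln(1 − 0.533333) = 0.571605 ≈ 0.572.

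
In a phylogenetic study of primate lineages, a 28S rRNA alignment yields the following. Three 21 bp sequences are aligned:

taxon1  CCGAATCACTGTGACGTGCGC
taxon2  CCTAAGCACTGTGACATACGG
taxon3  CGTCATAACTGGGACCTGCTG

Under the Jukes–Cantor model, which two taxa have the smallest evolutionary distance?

taxon1 and taxon2

taxon1–taxon2: 5/21 differ, p = 0.238, d = 0.286.
taxon1–taxon3: 8/21 differ, p = 0.381, d = 0.532.
taxon2–taxon3: 8/21 differ, p = 0.381, d = 0.532.
The smallest distance is between taxon1 and taxon2.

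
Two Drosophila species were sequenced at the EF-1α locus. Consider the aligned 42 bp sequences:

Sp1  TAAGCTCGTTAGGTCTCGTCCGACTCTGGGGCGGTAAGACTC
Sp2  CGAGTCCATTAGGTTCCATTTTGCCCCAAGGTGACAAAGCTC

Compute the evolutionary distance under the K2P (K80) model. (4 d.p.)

1.8810

Of 42 sites, 20 differences are transitions and 1 are transversions, so P = 20/42 ≈ 0.47619 and Q = 1/42 ≈ 0.02381.
Under the Kimura two-parameter model, d = −½ ln(1 − 2P − Q) − ¼ ln(1 − 2Q).
1 − 2P − Q = 0.02381, giving −½ ln(0.02381) = 1.868825.
1 − 2Q = 0.95238, giving −¼ ln(0.95238) = 0.012198.
d = 1.868825 + 0.012198 = 1.881023.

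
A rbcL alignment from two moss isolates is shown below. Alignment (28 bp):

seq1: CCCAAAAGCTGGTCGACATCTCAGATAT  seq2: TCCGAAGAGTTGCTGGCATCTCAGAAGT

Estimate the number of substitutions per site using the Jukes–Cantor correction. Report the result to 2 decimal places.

The sequences differ at 11 of 28 sites, so p = 11/28 ≈ 0.392857.
d = −(3/4) ln(1 − 4p/3) = −0.75 ln(1 − 0.523809) = −0.75 ln(0.476191)
  = −0.75 × (-0.741936) = 0.556452 substitutions/site.

0.56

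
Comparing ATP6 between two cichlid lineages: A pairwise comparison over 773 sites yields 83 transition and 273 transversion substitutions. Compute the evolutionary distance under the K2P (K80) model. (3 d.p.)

P = 83/773 ≈ 0.107374 and Q = 273/773 ≈ 0.353169.
Under the Kimura two-parameter model, d = −½ ln(1 − 2P − Q) − ¼ ln(1 − 2Q).
1 − 2P − Q = 0.432083, giving −½ ln(0.432083) = 0.419569.
1 − 2Q = 0.293662, giving −¼ ln(0.293662) = 0.306331.
d = 0.419569 + 0.306331 = 0.725900.

0.726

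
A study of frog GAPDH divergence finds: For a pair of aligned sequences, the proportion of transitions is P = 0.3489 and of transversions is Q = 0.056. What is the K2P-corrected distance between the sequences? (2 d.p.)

Under the Kimura two-parameter model, d = −½ ln(1 − 2P − Q) − ¼ ln(1 − 2Q).
1 − 2P − Q = 0.2462, giving −½ ln(0.2462) = 0.700806.
1 − 2Q = 0.888, giving −¼ ln(0.888) = 0.029696.
d = 0.700806 + 0.029696 = 0.730502.

0.73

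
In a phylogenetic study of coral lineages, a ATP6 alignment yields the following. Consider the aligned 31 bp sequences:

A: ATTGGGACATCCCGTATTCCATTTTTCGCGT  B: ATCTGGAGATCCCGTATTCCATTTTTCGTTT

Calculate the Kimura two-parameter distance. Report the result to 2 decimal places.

Of 31 sites, 2 differences are transitions and 3 are transversions, so P = 2/31 ≈ 0.064516 and Q = 3/31 ≈ 0.096774.
Under the Kimura two-parameter model, d = −½ ln(1 − 2P − Q) − ¼ ln(1 − 2Q).
1 − 2P − Q = 0.774194, giving −½ ln(0.774194) = 0.127966.
1 − 2Q = 0.806452, giving −¼ ln(0.806452) = 0.053778.
d = 0.127966 + 0.053778 = 0.181744.

0.18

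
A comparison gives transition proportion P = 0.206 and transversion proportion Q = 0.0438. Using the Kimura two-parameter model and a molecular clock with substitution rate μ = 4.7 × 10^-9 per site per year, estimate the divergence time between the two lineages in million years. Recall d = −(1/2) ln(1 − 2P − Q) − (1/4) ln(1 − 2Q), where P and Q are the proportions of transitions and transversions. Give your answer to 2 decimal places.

Under the Kimura two-parameter model, d = −½ ln(1 − 2P − Q) − ¼ ln(1 − 2Q).
1 − 2P − Q = 0.5442, giving −½ ln(0.5442) = 0.304219.
1 − 2Q = 0.9124, giving −¼ ln(0.9124) = 0.022919.
d = 0.304219 + 0.022919 = 0.327138.
Under a molecular clock d = 2μt, so t = d/(2μ) = 0.327138 / (2 × 4.7 × 10^-9) = 34.80 million years.

34.80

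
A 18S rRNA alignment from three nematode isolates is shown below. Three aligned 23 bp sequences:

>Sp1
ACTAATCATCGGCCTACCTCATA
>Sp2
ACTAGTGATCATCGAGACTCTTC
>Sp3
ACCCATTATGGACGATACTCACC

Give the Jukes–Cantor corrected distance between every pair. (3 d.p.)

d(Sp1,Sp2) = 0.650, d(Sp1,Sp3) = 0.761, d(Sp2,Sp3) = 0.650

Sp1–Sp2: 10/23 sites differ → p ≈ 0.434783, d = −0.75 ln(1 − 0.579711) = 0.650110 ≈ 0.650.
Sp1–Sp3: 11/23 sites differ → p ≈ 0.478261, d = −0.75 ln(1 − 0.637681) = 0.761423 ≈ 0.761.
Sp2–Sp3: 10/23 sites differ → p ≈ 0.434783, d = −0.75 ln(1 − 0.579711) = 0.650110 ≈ 0.650.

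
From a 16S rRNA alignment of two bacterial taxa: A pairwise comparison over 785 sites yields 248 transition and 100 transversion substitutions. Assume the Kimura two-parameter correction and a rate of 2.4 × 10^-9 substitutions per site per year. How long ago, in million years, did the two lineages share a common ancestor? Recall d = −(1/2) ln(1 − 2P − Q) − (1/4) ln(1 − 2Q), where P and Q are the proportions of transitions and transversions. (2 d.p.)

P = 248/785 ≈ 0.315924 and Q = 100/785 ≈ 0.127389.
Under the Kimura two-parameter model, d = −½ ln(1 − 2P − Q) − ¼ ln(1 − 2Q).
1 − 2P − Q = 0.240763, giving −½ ln(0.240763) = 0.711971.
1 − 2Q = 0.745222, giving −¼ ln(0.745222) = 0.073518.
d = 0.711971 + 0.073518 = 0.785489.
Under a molecular clock d = 2μt, so t = d/(2μ) = 0.785489 / (2 × 2.4 × 10^-9) = 163.64 million years.

163.64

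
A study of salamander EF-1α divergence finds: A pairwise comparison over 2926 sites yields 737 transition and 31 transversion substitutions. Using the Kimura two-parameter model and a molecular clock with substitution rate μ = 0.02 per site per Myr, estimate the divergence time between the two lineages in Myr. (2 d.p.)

9.16

P = 737/2926 ≈ 0.25188 and Q = 31/2926 ≈ 0.010595.
Under the Kimura two-parameter model, d = −½ ln(1 − 2P − Q) − ¼ ln(1 − 2Q).
1 − 2P − Q = 0.485645, giving −½ ln(0.485645) = 0.361139.
1 − 2Q = 0.97881, giving −¼ ln(0.97881) = 0.005354.
d = 0.361139 + 0.005354 = 0.366493.
Under a molecular clock d = 2μt, so t = d/(2μ) = 0.366493 / (2 × 0.02) = 9.16 Myr.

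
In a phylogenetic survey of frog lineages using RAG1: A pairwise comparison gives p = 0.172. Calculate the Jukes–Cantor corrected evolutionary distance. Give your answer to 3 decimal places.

d = −(3/4) ln(1 − 4p/3) = −0.75 ln(1 − 0.229333) = −0.75 ln(0.770667)
  = −0.75 × (-0.260499) = 0.195374 substitutions/site.

0.195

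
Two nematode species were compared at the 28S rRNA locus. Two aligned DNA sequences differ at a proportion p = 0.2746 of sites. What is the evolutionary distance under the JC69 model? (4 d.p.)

d = −(3/4) ln(1 − 4p/3) = −0.75 ln(1 − 0.366133) = −0.75 ln(0.633867)
  = −0.75 × (-0.455916) = 0.341937 substitutions/site.

0.3419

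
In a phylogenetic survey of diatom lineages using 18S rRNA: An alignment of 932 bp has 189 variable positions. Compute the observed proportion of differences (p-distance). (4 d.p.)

0.2028

p = 189/932 = 0.202789… ≈ 0.2028 (to 4 d.p.).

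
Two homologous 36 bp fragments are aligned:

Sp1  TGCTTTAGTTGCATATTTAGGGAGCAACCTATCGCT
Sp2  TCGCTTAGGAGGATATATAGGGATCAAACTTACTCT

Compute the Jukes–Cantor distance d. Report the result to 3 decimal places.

The sequences differ at 12 of 36 sites, so p = 12/36 ≈ 0.333333.
d = −(3/4) ln(1 − 4p/3) = −0.75 ln(1 − 0.444444) = −0.75 ln(0.555556)
  = −0.75 × (-0.587786) = 0.440840 substitutions/site.

0.441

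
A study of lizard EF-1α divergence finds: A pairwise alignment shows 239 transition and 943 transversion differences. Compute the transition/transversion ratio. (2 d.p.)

R = 239/943 = 0.253446… ≈ 0.25 (to 2 d.p.).

0.25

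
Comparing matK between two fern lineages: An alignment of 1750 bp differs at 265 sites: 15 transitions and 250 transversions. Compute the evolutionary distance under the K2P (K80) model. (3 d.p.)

P = 15/1750 ≈ 0.008571 and Q = 250/1750 ≈ 0.142857.
Under the Kimura two-parameter model, d = −½ ln(1 − 2P − Q) − ¼ ln(1 − 2Q).
1 − 2P − Q = 0.840001, giving −½ ln(0.840001) = 0.087176.
1 − 2Q = 0.714286, giving −¼ ln(0.714286) = 0.084118.
d = 0.087176 + 0.084118 = 0.171294.

0.171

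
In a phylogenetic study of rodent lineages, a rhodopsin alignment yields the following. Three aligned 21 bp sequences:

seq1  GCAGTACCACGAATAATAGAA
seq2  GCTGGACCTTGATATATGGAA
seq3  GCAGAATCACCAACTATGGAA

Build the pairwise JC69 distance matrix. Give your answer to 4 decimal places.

seq1–seq2: 8/21 sites differ → p ≈ 0.380952, d = −0.75 ln(1 − 0.507936) = 0.531860 ≈ 0.5319.
seq1–seq3: 6/21 sites differ → p ≈ 0.285714, d = −0.75 ln(1 − 0.380952) = 0.359679 ≈ 0.3597.
seq2–seq3: 8/21 sites differ → p ≈ 0.380952, d = −0.75 ln(1 − 0.507936) = 0.531860 ≈ 0.5319.

d(seq1,seq2) = 0.5319, d(seq1,seq3) = 0.3597, d(seq2,seq3) = 0.5319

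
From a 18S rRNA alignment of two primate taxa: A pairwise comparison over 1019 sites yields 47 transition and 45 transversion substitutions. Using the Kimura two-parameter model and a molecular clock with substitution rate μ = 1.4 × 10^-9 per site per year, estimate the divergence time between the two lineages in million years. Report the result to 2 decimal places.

P = 47/1019 ≈ 0.046124 and Q = 45/1019 ≈ 0.044161.
Under the Kimura two-parameter model, d = −½ ln(1 − 2P − Q) − ¼ ln(1 − 2Q).
1 − 2P − Q = 0.863591, giving −½ ln(0.863591) = 0.073328.
1 − 2Q = 0.911678, giving −¼ ln(0.911678) = 0.023117.
d = 0.073328 + 0.023117 = 0.096445.
Under a molecular clock d = 2μt, so t = d/(2μ) = 0.096445 / (2 × 1.4 × 10^-9) = 34.44 million years.

34.44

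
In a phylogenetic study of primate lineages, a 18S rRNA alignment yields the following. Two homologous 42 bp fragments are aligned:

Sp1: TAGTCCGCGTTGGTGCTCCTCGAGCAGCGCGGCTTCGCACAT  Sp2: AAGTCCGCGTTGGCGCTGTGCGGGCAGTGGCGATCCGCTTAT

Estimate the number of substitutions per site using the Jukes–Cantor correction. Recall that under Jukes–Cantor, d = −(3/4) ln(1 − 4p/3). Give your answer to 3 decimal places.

The sequences differ at 13 of 42 sites, so p = 13/42 ≈ 0.309524.
d = −(3/4) ln(1 − 4p/3) = −0.75 ln(1 − 0.412699) = −0.75 ln(0.587301)
  = −0.75 × (-0.532218) = 0.399164 substitutions/site.

0.399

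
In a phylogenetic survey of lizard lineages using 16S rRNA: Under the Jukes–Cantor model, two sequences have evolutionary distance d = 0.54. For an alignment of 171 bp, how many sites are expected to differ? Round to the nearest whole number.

66

Invert JC69: p = (3/4)(1 − e^(−4d/3)) = 0.75 × (1 − e^(-0.72)) = 0.75 × (1 − 0.486752) = 0.384936.
Expected differing sites = pL ≈ 0.384936 × 171 = 65.824056 ≈ 66.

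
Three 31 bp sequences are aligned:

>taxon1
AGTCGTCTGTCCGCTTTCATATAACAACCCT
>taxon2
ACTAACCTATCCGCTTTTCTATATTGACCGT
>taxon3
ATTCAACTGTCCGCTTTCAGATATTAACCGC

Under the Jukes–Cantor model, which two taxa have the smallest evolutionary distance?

taxon1–taxon2: 11/31 differ, p = 0.355, d = 0.481.
taxon1–taxon3: 8/31 differ, p = 0.258, d = 0.316.
taxon2–taxon3: 9/31 differ, p = 0.290, d = 0.367.
The smallest distance is between taxon1 and taxon3.

taxon1 and taxon3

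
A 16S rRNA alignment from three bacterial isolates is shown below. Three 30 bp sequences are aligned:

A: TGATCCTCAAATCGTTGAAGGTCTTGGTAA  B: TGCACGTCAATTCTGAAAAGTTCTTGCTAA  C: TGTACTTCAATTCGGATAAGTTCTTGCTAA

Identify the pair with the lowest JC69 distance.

B and C

A–B: 10/30 differ, p = 0.333, d = 0.441.
A–C: 9/30 differ, p = 0.300, d = 0.383.
B–C: 4/30 differ, p = 0.133, d = 0.147.
The smallest distance is between B and C.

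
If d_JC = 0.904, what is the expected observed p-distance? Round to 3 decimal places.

0.525

p = (3/4)(1 − e^(−4d/3)) = 0.75 × (1 − e^(-1.205333)) = 0.75 × (1 − 0.299592) = 0.525306.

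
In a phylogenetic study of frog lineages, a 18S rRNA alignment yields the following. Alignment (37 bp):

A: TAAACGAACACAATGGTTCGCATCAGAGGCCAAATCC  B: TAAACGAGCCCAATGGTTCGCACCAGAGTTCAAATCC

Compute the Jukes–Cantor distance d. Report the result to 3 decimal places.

0.149

The sequences differ at 5 of 37 sites (8, 10, 23, 29, 30), so p = 5/37 ≈ 0.135135.
d = −(3/4) ln(1 − 4p/3) = −0.75 ln(1 − 0.18018) = −0.75 ln(0.81982)
  = −0.75 × (-0.198670) = 0.149003 substitutions/site.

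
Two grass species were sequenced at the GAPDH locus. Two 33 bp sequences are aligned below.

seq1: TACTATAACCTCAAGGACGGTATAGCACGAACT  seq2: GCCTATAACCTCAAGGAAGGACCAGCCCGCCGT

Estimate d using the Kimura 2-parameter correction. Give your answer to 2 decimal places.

Of 33 sites, 1 differences are transitions and 9 are transversions, so P = 1/33 ≈ 0.030303 and Q = 9/33 ≈ 0.272727.
Under the Kimura two-parameter model, d = −½ ln(1 − 2P − Q) − ¼ ln(1 − 2Q).
1 − 2P − Q = 0.666667, giving −½ ln(0.666667) = 0.202732.
1 − 2Q = 0.454546, giving −¼ ln(0.454546) = 0.197114.
d = 0.202732 + 0.197114 = 0.399846.

0.40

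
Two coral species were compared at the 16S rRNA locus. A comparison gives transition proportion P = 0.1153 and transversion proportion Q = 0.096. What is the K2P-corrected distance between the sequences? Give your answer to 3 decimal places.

Under the Kimura two-parameter model, d = −½ ln(1 − 2P − Q) − ¼ ln(1 − 2Q).
1 − 2P − Q = 0.6734, giving −½ ln(0.6734) = 0.197708.
1 − 2Q = 0.808, giving −¼ ln(0.808) = 0.053298.
d = 0.197708 + 0.053298 = 0.251006.

0.251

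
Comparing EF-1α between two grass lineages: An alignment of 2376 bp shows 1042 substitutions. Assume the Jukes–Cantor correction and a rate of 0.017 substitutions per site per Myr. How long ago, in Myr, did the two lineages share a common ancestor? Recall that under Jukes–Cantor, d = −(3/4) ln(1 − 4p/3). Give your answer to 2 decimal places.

p = 1042/2376 ≈ 0.438552.
d = −(3/4) ln(1 − 4p/3) = −0.75 ln(1 − 0.584736) = −0.75 ln(0.415264)
  = −0.75 × (-0.878841) = 0.659131 substitutions/site.
Under a molecular clock d = 2μt, so t = d/(2μ) = 0.659131 / (2 × 0.017) = 19.39 Myr.

19.39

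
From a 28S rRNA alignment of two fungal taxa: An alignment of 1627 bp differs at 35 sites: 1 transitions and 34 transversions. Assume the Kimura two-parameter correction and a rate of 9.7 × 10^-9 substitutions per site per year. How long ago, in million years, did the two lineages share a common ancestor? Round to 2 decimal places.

1.13

P = 1/1627 ≈ 0.000615 and Q = 34/1627 ≈ 0.020897.
Under the Kimura two-parameter model, d = −½ ln(1 − 2P − Q) − ¼ ln(1 − 2Q).
1 − 2P − Q = 0.977873, giving −½ ln(0.977873) = 0.011188.
1 − 2Q = 0.958206, giving −¼ ln(0.958206) = 0.010673.
d = 0.011188 + 0.010673 = 0.021861.
Under a molecular clock d = 2μt, so t = d/(2μ) = 0.021861 / (2 × 9.7 × 10^-9) = 1.13 million years.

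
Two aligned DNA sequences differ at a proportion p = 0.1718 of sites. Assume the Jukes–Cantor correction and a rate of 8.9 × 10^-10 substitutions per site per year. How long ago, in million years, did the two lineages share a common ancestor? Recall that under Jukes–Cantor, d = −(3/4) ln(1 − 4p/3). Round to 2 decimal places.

d = −(3/4) ln(1 − 4p/3) = −0.75 ln(1 − 0.229067) = −0.75 ln(0.770933)
  = −0.75 × (-0.260154) = 0.195116 substitutions/site.
Under a molecular clock d = 2μt, so t = d/(2μ) = 0.195116 / (2 × 8.9 × 10^-10) = 109.62 million years.

109.62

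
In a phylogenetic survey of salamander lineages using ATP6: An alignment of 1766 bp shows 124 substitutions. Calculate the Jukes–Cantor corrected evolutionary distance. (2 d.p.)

p = 124/1766 ≈ 0.070215.
d = −(3/4) ln(1 − 4p/3) = −0.75 ln(1 − 0.09362) = −0.75 ln(0.90638)
  = −0.75 × (-0.098297) = 0.073723 substitutions/site.

0.07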